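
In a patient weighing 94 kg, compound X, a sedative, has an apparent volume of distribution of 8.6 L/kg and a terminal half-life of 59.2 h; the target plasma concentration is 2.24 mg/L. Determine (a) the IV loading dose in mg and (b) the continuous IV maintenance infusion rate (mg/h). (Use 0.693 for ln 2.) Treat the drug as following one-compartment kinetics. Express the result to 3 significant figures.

Vd(total) = 94 kg × 8.6 L/kg = 808.4 L
LD = Vd × C = 808.4 × 2.24 = 1811 mg
CL = 0.693 × Vd / t½ = 0.693 × 808.4 / 59.2 = 9.463 L/h
Infusion rate = CL × Css = 9.463 × 2.24 = 21.20 mg/h

(a) 1810 mg; (b) 21.2 mg/h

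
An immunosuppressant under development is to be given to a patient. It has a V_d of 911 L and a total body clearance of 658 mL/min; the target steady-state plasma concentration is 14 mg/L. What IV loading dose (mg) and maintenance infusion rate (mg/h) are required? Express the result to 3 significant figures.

(a) 12800 mg; (b) 553 mg/h

Loading dose = Vd × C = 911.0 × 14 = 12750 mg
Convert clearance: 658 mL/min × 60 min/h ÷ 1000 mL/L = 39.48 L/h
Maintenance infusion rate = CL × Css = 39.48 × 14 = 552.7 mg/h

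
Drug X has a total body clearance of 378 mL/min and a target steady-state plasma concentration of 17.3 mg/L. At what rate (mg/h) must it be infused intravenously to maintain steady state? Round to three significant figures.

Convert clearance: 378 mL/min × 60 min/h ÷ 1000 mL/L = 22.68 L/h
Infusion rate = CL · Css = 22.68 L/h × 17.3 mg/L = 392.4 mg/h

392 mg/h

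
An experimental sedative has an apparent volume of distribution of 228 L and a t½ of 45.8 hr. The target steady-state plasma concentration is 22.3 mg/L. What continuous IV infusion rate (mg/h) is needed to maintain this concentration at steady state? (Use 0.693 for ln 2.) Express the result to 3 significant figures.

76.9 mg/h

k = 0.693/45.8 = 0.01513 h⁻¹, so CL = k·Vd = 0.01513 × 228.0 = 3.450 L/h
Infusion rate = CL × Css = 3.450 × 22.3 = 76.94 mg/h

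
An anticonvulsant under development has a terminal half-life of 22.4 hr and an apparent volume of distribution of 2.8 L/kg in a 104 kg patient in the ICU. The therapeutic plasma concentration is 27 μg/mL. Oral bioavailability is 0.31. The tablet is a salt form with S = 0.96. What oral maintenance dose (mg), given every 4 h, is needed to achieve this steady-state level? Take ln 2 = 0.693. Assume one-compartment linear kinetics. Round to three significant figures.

3270 mg

Vd = 2.8 L/kg × 104 kg = 291.2 L
CL = ln 2 · Vd / t½ = 0.693 × 291.2 / 22.4 = 9.009 L/h
D = CL × Css × τ / F / S = 9.009 × 27 × 4 / 0.31 / 0.96 = 3269 mg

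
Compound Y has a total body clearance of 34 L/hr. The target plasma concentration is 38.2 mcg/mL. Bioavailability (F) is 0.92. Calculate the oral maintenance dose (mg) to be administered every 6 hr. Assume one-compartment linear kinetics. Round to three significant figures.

8470 mg

At steady state, dose per interval replaces the amount cleared in that interval: F·D/τ = CL·Css.
D = CL × Css × τ / F = 34.00 × 38.2 × 6 / 0.92 = 8470 mg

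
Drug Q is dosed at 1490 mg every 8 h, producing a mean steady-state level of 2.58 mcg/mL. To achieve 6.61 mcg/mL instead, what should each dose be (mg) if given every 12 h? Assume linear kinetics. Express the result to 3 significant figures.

5730 mg

With linear kinetics, Css is proportional to dose rate (D/τ) at fixed clearance.
D₂ = D₁ × (Css,target / Css,current) × (τ₂/τ₁) = 1490 × (6.61/2.58) × (12/8) = 5726 mg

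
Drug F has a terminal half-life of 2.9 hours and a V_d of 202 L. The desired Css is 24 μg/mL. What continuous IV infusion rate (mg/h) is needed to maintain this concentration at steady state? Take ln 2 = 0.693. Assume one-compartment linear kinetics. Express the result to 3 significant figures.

1160 mg/h

CL = 0.693 × Vd / t½ = 0.693 × 202.0 / 2.9 = 48.27 L/h
Infusion rate = CL × Css = 48.27 × 24 = 1158 mg/h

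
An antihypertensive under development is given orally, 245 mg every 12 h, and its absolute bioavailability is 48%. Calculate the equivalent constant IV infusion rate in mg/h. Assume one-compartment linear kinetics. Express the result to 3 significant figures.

9.80 mg/h

Equivalent systemic input: infusion rate = F·D/τ.
Rate = 0.48 × 245 / 12 = 9.800 mg/h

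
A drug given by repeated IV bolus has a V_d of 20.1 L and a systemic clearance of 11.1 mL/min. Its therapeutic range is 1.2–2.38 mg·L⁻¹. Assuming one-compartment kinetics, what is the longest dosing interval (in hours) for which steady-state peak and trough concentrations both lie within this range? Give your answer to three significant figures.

20.7 h

CL = 11.1 mL/min × 60/1000 = 0.6660 L/h
k = CL / Vd = 0.6660 / 20.10 = 0.03313 h⁻¹
Between IV bolus doses, concentration decays as C = C₀·e^(−kτ), so C_peak/C_trough = e^(kτ).
τ_max = ln(C_peak/C_trough) / k = ln(2.38/1.2) / 0.03313 = 0.6848 / 0.03313 = 20.67 h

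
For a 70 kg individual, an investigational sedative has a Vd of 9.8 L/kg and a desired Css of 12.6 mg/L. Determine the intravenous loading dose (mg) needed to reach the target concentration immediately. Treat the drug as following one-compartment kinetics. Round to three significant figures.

Vd = 9.8 L/kg × 70 kg = 686.0 L
The loading dose fills Vd to the target concentration.
LD = Vd × C = 686.0 × 12.60 = 8644 mg

8640 mg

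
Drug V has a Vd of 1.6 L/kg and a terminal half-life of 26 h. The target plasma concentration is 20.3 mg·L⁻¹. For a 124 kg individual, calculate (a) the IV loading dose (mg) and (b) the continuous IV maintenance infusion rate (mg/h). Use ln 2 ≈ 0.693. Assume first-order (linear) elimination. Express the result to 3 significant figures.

Total Vd = 1.6 × 124 = 198.4 L
LD = Vd × C = 198.4 × 20.3 = 4028 mg
CL = 0.693 × Vd / t½ = 0.693 × 198.4 / 26 = 5.288 L/h
Infusion rate = CL × Css = 5.288 × 20.3 = 107.3 mg/h

(a) 4030 mg; (b) 107 mg/h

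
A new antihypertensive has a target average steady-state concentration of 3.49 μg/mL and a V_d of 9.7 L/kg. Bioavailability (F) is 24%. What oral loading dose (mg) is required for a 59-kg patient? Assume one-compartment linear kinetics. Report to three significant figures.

Total Vd = 9.7 × 59 = 572.3 L
The loading dose fills Vd to the target concentration.
LD = Vd × C / F = 572.3 × 3.490 / 0.24 = 8322 mg

8320 mg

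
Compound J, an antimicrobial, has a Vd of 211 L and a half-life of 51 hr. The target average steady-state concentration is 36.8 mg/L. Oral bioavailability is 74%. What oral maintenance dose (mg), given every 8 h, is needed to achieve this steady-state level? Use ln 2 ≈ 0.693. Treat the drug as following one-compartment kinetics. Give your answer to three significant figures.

1140 mg

CL = ln 2 · Vd / t½ = 0.693 × 211.0 / 51 = 2.867 L/h
D = CL × Css × τ / F = 2.867 × 36.8 × 8 / 0.74 = 1141 mg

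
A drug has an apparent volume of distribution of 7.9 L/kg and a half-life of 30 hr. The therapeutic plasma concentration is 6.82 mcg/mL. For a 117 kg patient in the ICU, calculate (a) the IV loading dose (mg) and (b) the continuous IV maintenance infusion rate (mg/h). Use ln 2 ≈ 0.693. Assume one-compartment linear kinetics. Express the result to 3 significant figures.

Total Vd = 7.9 × 117 = 924.3 L
LD = Vd × C = 924.3 × 6.82 = 6304 mg
CL = 0.693 × Vd / t½ = 0.693 × 924.3 / 30 = 21.35 L/h
Infusion rate = CL × Css = 21.35 × 6.82 = 145.6 mg/h

(a) 6300 mg; (b) 146 mg/h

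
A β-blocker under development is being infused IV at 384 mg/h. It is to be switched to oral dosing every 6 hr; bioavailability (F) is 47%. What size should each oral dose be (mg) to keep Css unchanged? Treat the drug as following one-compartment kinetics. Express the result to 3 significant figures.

4900 mg

To maintain the same Css, the systemic dosing rate must be unchanged: F·D/τ = infusion rate.
D = rate × τ / F = 384 × 6 / 0.47 = 4902 mg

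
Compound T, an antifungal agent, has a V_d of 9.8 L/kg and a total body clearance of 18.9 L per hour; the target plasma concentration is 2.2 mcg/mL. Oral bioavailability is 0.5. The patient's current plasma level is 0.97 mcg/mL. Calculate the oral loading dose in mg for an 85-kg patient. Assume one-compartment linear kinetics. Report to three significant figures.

2050 mg

Vd = 9.8 L/kg × 85 kg = 833.0 L
Concentration deficit ΔC = 2.2 − 0.97 = 1.230 mg/L
LD = Vd × ΔC / F = 833.0 × 1.230 / 0.5 = 2049 mg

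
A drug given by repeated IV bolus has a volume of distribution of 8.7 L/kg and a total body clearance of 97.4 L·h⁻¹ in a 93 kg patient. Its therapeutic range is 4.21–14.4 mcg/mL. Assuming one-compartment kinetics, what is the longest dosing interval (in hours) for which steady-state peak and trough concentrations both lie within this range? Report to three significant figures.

10.2 h

Vd = 8.7 L/kg × 93 kg = 809.1 L
k = CL / Vd = 97.40 / 809.1 = 0.1204 h⁻¹
Between IV bolus doses, concentration decays as C = C₀·e^(−kτ), so C_peak/C_trough = e^(kτ).
τ_max = ln(C_peak/C_trough) / k = ln(14.4/4.21) / 0.1204 = 1.230 / 0.1204 = 10.22 h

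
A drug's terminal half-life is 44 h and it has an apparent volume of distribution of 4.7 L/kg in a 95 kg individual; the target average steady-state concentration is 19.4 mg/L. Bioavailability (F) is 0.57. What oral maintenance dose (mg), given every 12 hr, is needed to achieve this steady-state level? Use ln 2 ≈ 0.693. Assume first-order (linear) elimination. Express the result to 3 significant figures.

2870 mg

Total Vd = 4.7 × 95 = 446.5 L
CL = ln 2 · Vd / t½ = 0.693 × 446.5 / 44 = 7.032 L/h
D = CL × Css × τ / F = 7.032 × 19.4 × 12 / 0.57 = 2872 mg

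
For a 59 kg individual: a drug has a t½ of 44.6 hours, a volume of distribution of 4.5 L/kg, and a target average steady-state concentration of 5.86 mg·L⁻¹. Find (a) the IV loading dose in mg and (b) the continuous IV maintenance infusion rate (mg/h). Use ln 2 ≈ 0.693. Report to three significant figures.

(a) 1560 mg; (b) 24.2 mg/h

Total Vd = 4.5 × 59 = 265.5 L
LD = Vd × C = 265.5 × 5.86 = 1556 mg
CL = 0.693 × Vd / t½ = 0.693 × 265.5 / 44.6 = 4.125 L/h
Infusion rate = CL × Css = 4.125 × 5.86 = 24.17 mg/h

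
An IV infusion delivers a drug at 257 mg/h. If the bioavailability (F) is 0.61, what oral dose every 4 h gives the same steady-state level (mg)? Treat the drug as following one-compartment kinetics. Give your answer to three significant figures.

1690 mg

To maintain the same Css, the systemic dosing rate must be unchanged: F·D/τ = infusion rate.
D = rate × τ / F = 257 × 4 / 0.61 = 1685 mg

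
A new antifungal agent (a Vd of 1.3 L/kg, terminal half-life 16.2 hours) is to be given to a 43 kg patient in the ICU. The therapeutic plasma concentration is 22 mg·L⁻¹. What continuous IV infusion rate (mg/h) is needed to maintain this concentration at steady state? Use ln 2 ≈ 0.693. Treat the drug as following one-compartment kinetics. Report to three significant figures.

Vd(total) = 43 kg × 1.3 L/kg = 55.90 L
k = 0.693/16.2 = 0.04278 h⁻¹, so CL = k·Vd = 0.04278 × 55.90 = 2.391 L/h
Infusion rate = CL × Css = 2.391 × 22 = 52.60 mg/h

52.6 mg/h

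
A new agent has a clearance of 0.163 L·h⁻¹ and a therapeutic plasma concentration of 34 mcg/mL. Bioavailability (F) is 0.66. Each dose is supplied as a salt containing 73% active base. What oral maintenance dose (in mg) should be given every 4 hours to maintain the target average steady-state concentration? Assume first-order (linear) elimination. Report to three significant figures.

At steady state, dose per interval replaces the amount cleared in that interval: F·S·D/τ = CL·Css.
D = CL × Css × τ / F / S = 0.1630 × 34 × 4 / 0.66 / 0.73 = 46.01 mg

46.0 mg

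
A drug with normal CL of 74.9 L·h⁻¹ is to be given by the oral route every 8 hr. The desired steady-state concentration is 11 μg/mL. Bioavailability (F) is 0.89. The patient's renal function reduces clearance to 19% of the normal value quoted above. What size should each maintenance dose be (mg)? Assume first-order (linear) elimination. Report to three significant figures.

1410 mg

Patient clearance = 0.19 × 74.90 = 14.23 L/h
D = CL × Css × τ / F = 14.23 × 11 × 8 / 0.89 = 1407 mg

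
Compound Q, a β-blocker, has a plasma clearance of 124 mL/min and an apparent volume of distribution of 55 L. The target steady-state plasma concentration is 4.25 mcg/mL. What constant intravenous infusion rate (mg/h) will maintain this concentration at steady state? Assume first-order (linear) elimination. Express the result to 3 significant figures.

31.6 mg/h

Convert clearance: 124 mL/min × 60 min/h ÷ 1000 mL/L = 7.440 L/h
Vd does not affect the maintenance rate; only clearance governs steady-state input.
Infusion rate = CL · Css = 7.440 L/h × 4.25 mg/L = 31.62 mg/h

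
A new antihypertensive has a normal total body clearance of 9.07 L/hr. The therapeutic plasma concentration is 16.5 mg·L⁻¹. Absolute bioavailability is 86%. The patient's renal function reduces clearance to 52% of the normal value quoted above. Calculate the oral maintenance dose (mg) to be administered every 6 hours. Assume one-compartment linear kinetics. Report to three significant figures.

543 mg

Patient clearance = 0.52 × 9.070 = 4.716 L/h
D = CL × Css × τ / F = 4.716 × 16.5 × 6 / 0.86 = 542.9 mg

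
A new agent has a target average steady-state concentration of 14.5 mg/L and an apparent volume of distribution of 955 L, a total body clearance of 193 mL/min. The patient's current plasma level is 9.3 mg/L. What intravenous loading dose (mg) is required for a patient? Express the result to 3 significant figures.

4970 mg

Concentration deficit ΔC = 14.5 − 9.3 = 5.200 mg/L
LD = Vd × ΔC = 955.0 × 5.200 = 4966 mg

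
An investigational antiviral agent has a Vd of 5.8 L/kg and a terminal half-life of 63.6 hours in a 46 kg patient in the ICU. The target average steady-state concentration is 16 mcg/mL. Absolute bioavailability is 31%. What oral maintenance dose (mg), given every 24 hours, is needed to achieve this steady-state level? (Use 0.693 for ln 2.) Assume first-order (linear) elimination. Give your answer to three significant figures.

Total Vd = 5.8 × 46 = 266.8 L
CL = ln 2 · Vd / t½ = 0.693 × 266.8 / 63.6 = 2.907 L/h
D = CL × Css × τ / F = 2.907 × 16 × 24 / 0.31 = 3601 mg

3600 mg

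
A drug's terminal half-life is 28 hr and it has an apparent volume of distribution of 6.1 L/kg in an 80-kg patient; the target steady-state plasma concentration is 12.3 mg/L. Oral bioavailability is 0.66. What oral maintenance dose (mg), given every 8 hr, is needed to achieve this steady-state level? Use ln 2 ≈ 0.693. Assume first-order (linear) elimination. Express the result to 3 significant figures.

Vd(total) = 80 kg × 6.1 L/kg = 488.0 L
CL = ln 2 · Vd / t½ = 0.693 × 488.0 / 28 = 12.08 L/h
D = CL × Css × τ / F = 12.08 × 12.3 × 8 / 0.66 = 1801 mg

1800 mg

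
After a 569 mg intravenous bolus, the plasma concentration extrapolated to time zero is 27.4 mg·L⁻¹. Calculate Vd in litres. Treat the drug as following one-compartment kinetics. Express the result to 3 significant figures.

20.8 L

Immediately after an IV bolus, C₀ = Dose / Vd, so Vd = Dose / C₀.
Vd = 569 / 27.4 = 20.77 L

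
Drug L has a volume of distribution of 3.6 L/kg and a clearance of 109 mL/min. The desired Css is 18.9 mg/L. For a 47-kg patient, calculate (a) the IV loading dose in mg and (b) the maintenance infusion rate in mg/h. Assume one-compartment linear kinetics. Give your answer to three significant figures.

(a) 3200 mg; (b) 124 mg/h

Total Vd = 3.6 × 47 = 169.2 L
LD = Vd · C_target = 169.2 × 18.9 = 3198 mg
CL = 109 mL/min = 109 × 0.06 = 6.540 L/h
Infusion rate = 6.540 L/h × 18.9 mg/L = 123.6 mg/h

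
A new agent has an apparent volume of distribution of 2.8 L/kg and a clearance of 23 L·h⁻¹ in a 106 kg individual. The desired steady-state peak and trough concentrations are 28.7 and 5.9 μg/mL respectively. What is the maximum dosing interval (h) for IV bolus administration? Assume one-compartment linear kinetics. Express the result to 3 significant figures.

Vd = 2.8 L/kg × 106 kg = 296.8 L
k = CL / Vd = 23.00 / 296.8 = 0.07749 h⁻¹
Between IV bolus doses, concentration decays as C = C₀·e^(−kτ), so C_peak/C_trough = e^(kτ).
τ_max = ln(C_peak/C_trough) / k = ln(28.7/5.9) / 0.07749 = 1.582 / 0.07749 = 20.42 h

20.4 h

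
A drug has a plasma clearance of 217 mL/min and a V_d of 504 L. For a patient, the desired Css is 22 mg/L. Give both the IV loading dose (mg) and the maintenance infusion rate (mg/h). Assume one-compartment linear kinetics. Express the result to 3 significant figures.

(a) 11100 mg; (b) 286 mg/h

LD = Vd · C_target = 504.0 × 22 = 11090 mg
CL = 217 mL/min × 60/1000 = 13.02 L/h
Maintenance infusion rate = CL × Css = 13.02 × 22 = 286.4 mg/h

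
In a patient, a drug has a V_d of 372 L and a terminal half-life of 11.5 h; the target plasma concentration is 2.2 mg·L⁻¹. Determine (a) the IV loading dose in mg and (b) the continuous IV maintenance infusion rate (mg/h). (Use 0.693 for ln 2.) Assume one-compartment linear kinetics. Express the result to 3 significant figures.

(a) 818 mg; (b) 49.3 mg/h

LD = Vd × C = 372.0 × 2.2 = 818.4 mg
CL = 0.693 × Vd / t½ = 0.693 × 372.0 / 11.5 = 22.42 L/h
Infusion rate = CL × Css = 22.42 × 2.2 = 49.32 mg/h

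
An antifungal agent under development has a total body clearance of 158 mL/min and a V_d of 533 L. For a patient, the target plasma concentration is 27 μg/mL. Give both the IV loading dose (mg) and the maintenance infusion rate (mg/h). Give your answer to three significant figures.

Loading dose = Vd × C = 533.0 × 27 = 14390 mg
Convert clearance: 158 mL/min × 60 min/h ÷ 1000 mL/L = 9.480 L/h
Infusion rate = 9.480 L/h × 27 mg/L = 256.0 mg/h

(a) 14400 mg; (b) 256 mg/h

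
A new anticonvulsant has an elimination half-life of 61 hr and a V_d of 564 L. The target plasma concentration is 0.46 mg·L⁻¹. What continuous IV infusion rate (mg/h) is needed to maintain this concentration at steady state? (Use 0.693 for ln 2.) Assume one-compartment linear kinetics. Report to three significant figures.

k = 0.693/61 = 0.01136 h⁻¹, so CL = k·Vd = 0.01136 × 564.0 = 6.407 L/h
Infusion rate = CL × Css = 6.407 × 0.46 = 2.947 mg/h

2.95 mg/h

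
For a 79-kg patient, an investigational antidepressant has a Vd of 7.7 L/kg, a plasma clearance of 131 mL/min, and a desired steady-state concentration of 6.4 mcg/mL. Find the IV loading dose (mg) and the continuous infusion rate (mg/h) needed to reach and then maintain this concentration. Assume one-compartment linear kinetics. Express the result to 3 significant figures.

Vd = 7.7 L/kg × 79 kg = 608.3 L
LD = Vd · C_target = 608.3 × 6.4 = 3893 mg
CL = 131 mL/min = 131 × 0.06 = 7.860 L/h
Infusion rate = 7.860 L/h × 6.4 mg/L = 50.30 mg/h

(a) 3890 mg; (b) 50.3 mg/h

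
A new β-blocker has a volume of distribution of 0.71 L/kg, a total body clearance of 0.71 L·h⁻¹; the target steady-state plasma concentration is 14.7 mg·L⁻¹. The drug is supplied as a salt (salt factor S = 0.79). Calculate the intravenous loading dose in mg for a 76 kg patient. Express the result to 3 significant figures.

1000 mg

Vd = 0.71 L/kg × 76 kg = 53.96 L
LD = Vd × C / S = 53.96 × 14.70 / 0.79 = 1004 mg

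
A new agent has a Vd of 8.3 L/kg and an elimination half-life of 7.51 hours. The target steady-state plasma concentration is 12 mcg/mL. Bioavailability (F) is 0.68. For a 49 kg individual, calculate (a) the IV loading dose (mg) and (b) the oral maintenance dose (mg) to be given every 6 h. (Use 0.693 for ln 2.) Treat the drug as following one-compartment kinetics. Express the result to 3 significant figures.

(a) 4880 mg; (b) 3970 mg

Vd(total) = 49 kg × 8.3 L/kg = 406.7 L
LD = Vd × C = 406.7 × 12 = 4880 mg
CL = 0.693 × Vd / t½ = 0.693 × 406.7 / 7.51 = 37.53 L/h
D = CL × Css × τ / F = 37.53 × 12 × 6 / 0.68 = 3974 mg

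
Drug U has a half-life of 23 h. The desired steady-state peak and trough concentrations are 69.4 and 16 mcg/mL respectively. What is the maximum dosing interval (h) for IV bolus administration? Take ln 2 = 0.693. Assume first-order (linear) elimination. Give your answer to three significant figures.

48.7 h

k = 0.693 / t½ = 0.693 / 23 = 0.03013 h⁻¹
Between IV bolus doses, concentration decays as C = C₀·e^(−kτ), so C_peak/C_trough = e^(kτ).
τ_max = ln(C_peak/C_trough) / k = ln(69.4/16) / 0.03013 = 1.467 / 0.03013 = 48.69 h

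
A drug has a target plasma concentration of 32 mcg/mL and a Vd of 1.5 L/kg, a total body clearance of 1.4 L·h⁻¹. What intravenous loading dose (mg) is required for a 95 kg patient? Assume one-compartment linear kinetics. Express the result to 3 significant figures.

4560 mg

Total Vd = 1.5 × 95 = 142.5 L
LD = Vd × C = 142.5 × 32.00 = 4560 mg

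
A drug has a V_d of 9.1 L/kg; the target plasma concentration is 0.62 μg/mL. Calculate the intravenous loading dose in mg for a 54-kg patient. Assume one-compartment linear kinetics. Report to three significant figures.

305 mg

Total Vd = 9.1 × 54 = 491.4 L
The loading dose fills Vd to the target concentration.
LD = Vd × C = 491.4 × 0.6200 = 304.7 mg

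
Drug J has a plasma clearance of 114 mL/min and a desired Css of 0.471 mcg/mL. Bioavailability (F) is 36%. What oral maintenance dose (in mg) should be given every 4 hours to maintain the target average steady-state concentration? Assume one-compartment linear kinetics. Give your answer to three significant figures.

35.8 mg

Convert clearance: 114 mL/min × 60 min/h ÷ 1000 mL/L = 6.840 L/h
D = CL × Css × τ / F = 6.840 × 0.471 × 4 / 0.36 = 35.80 mg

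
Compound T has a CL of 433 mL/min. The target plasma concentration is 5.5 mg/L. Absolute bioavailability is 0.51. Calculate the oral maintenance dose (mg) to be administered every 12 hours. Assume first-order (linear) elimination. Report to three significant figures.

CL = 433 mL/min = 433 × 0.06 = 25.98 L/h
At steady state, dose per interval replaces the amount cleared in that interval: F·D/τ = CL·Css.
D = CL × Css × τ / F = 25.98 × 5.5 × 12 / 0.51 = 3362 mg

3360 mg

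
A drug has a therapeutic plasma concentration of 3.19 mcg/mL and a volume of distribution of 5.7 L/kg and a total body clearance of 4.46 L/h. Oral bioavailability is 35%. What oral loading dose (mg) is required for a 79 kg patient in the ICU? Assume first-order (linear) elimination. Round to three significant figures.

Vd(total) = 79 kg × 5.7 L/kg = 450.3 L
LD = Vd × C / F = 450.3 × 3.190 / 0.35 = 4104 mg

4100 mg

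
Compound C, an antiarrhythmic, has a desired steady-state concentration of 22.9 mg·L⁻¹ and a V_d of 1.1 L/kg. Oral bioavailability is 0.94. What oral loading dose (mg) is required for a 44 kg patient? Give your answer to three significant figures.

Total Vd = 1.1 × 44 = 48.40 L
LD = Vd × C / F = 48.40 × 22.90 / 0.94 = 1179 mg

1180 mg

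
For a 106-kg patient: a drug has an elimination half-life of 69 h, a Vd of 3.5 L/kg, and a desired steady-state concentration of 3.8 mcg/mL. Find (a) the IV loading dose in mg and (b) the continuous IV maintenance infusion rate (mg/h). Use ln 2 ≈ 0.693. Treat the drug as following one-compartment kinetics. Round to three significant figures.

(a) 1410 mg; (b) 14.2 mg/h

Vd = 3.5 L/kg × 106 kg = 371.0 L
LD = Vd × C = 371.0 × 3.8 = 1410 mg
CL = 0.693 × Vd / t½ = 0.693 × 371.0 / 69 = 3.726 L/h
Infusion rate = CL × Css = 3.726 × 3.8 = 14.16 mg/h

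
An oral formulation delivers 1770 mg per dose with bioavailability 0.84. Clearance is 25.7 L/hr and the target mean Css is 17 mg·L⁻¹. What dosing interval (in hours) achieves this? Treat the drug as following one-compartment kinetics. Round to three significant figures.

3.40 h

F·D/τ = CL·Css → τ = F·D / (CL·Css).
τ = 0.84 × 1770 / (25.7 × 17) = 3.403 h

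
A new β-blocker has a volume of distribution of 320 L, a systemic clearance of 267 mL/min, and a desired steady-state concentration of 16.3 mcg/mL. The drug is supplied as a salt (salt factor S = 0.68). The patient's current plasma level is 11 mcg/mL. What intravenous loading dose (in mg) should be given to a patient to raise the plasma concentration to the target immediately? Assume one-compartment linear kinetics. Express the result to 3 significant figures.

Concentration deficit ΔC = 16.3 − 11 = 5.300 mg/L
LD = Vd × ΔC / S = 320.0 × 5.300 / 0.68 = 2494 mg

2490 mg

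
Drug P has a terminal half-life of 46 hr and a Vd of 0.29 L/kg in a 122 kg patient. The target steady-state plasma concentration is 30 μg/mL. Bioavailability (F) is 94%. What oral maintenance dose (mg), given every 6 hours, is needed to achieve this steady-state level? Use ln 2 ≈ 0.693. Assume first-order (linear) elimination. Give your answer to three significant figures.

Total Vd = 0.29 × 122 = 35.38 L
CL = ln 2 · Vd / t½ = 0.693 × 35.38 / 46 = 0.5330 L/h
D = CL × Css × τ / F = 0.5330 × 30 × 6 / 0.94 = 102.1 mg

102 mg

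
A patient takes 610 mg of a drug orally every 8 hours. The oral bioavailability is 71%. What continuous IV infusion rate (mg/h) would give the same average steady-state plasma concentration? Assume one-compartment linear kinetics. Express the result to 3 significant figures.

Equivalent systemic input: infusion rate = F·D/τ.
Rate = 0.71 × 610 / 8 = 54.14 mg/h

54.1 mg/h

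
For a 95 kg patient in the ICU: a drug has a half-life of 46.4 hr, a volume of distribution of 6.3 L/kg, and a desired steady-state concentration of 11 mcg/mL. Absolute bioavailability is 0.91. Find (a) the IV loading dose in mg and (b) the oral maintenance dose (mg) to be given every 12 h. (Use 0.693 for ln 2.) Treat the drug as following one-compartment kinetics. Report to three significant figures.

(a) 6580 mg; (b) 1300 mg

Total Vd = 6.3 × 95 = 598.5 L
LD = Vd × C = 598.5 × 11 = 6584 mg
CL = 0.693 × Vd / t½ = 0.693 × 598.5 / 46.4 = 8.939 L/h
D = CL × Css × τ / F = 8.939 × 11 × 12 / 0.91 = 1297 mg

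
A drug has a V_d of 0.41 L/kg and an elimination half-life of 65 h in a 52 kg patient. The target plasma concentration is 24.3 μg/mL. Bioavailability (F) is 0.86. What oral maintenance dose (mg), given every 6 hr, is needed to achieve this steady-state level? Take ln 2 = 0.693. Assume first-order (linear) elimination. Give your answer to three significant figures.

Total Vd = 0.41 × 52 = 21.32 L
k = 0.693/65 = 0.01066 h⁻¹, so CL = k·Vd = 0.01066 × 21.32 = 0.2273 L/h
D = CL × Css × τ / F = 0.2273 × 24.3 × 6 / 0.86 = 38.54 mg

38.5 mg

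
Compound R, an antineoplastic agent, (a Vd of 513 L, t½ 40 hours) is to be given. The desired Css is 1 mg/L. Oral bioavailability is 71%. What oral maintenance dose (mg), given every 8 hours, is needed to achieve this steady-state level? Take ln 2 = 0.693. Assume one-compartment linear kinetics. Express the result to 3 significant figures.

100 mg

CL = ln 2 · Vd / t½ = 0.693 × 513.0 / 40 = 8.888 L/h
D = CL × Css × τ / F = 8.888 × 1 × 8 / 0.71 = 100.1 mg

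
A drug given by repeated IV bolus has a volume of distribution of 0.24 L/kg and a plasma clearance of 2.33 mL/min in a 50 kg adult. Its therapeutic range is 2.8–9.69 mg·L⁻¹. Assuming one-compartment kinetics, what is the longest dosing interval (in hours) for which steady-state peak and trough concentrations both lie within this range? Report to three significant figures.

Total Vd = 0.24 × 50 = 12.00 L
Convert clearance: 2.33 mL/min × 60 min/h ÷ 1000 mL/L = 0.1398 L/h
k = CL / Vd = 0.1398 / 12.00 = 0.01165 h⁻¹
Between IV bolus doses, concentration decays as C = C₀·e^(−kτ), so C_peak/C_trough = e^(kτ).
τ_max = ln(C_peak/C_trough) / k = ln(9.69/2.8) / 0.01165 = 1.241 / 0.01165 = 106.5 h

107 h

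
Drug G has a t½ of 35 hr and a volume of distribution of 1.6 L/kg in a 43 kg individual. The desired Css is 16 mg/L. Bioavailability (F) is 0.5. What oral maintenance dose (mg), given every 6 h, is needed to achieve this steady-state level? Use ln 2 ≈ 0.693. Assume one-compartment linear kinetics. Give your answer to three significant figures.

Vd = 1.6 L/kg × 43 kg = 68.80 L
CL = ln 2 · Vd / t½ = 0.693 × 68.80 / 35 = 1.362 L/h
D = CL × Css × τ / F = 1.362 × 16 × 6 / 0.5 = 261.5 mg

262 mg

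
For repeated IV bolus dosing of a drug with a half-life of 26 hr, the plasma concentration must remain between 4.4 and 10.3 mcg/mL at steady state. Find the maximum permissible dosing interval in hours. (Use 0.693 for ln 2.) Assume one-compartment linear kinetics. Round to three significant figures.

k = 0.693 / t½ = 0.693 / 26 = 0.02665 h⁻¹
Between IV bolus doses, concentration decays as C = C₀·e^(−kτ), so C_peak/C_trough = e^(kτ).
τ_max = ln(C_peak/C_trough) / k = ln(10.3/4.4) / 0.02665 = 0.8505 / 0.02665 = 31.91 h

31.9 h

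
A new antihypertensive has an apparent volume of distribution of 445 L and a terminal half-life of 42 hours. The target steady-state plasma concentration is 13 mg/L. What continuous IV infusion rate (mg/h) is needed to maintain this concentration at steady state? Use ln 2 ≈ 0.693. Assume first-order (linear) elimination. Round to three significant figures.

k = 0.693/42 = 0.01650 h⁻¹, so CL = k·Vd = 0.01650 × 445.0 = 7.343 L/h
Infusion rate = CL × Css = 7.343 × 13 = 95.46 mg/h

95.5 mg/h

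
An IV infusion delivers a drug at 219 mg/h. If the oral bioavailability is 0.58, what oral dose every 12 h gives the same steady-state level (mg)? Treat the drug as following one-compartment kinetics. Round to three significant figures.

To maintain the same Css, the systemic dosing rate must be unchanged: F·D/τ = infusion rate.
D = rate × τ / F = 219 × 12 / 0.58 = 4531 mg

4530 mg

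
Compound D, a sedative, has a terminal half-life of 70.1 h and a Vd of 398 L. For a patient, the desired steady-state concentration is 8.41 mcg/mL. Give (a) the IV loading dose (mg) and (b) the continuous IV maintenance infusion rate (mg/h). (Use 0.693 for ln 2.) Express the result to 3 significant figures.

(a) 3350 mg; (b) 33.1 mg/h

LD = Vd × C = 398.0 × 8.41 = 3347 mg
CL = 0.693 × Vd / t½ = 0.693 × 398.0 / 70.1 = 3.935 L/h
Infusion rate = CL × Css = 3.935 × 8.41 = 33.09 mg/h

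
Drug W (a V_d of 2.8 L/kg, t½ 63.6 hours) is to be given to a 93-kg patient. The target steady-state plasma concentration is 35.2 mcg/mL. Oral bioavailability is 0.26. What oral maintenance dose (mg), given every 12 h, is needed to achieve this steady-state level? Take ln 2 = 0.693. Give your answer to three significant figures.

4610 mg

Vd = 2.8 L/kg × 93 kg = 260.4 L
k = 0.693/63.6 = 0.01090 h⁻¹, so CL = k·Vd = 0.01090 × 260.4 = 2.838 L/h
D = CL × Css × τ / F = 2.838 × 35.2 × 12 / 0.26 = 4611 mg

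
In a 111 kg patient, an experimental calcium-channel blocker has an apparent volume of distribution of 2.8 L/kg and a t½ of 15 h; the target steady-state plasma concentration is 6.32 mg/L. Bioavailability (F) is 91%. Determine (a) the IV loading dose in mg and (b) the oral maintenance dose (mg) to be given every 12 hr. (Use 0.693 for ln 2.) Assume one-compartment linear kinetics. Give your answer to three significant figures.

Vd = 2.8 L/kg × 111 kg = 310.8 L
LD = Vd × C = 310.8 × 6.32 = 1964 mg
CL = 0.693 × Vd / t½ = 0.693 × 310.8 / 15 = 14.36 L/h
D = CL × Css × τ / F = 14.36 × 6.32 × 12 / 0.91 = 1197 mg

(a) 1960 mg; (b) 1200 mg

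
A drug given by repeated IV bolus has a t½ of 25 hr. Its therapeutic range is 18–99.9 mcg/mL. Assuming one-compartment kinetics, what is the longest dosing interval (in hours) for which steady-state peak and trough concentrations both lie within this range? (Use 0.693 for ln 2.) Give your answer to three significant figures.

61.8 h

k = 0.693 / t½ = 0.693 / 25 = 0.02772 h⁻¹
Between IV bolus doses, concentration decays as C = C₀·e^(−kτ), so C_peak/C_trough = e^(kτ).
τ_max = ln(C_peak/C_trough) / k = ln(99.9/18) / 0.02772 = 1.714 / 0.02772 = 61.83 h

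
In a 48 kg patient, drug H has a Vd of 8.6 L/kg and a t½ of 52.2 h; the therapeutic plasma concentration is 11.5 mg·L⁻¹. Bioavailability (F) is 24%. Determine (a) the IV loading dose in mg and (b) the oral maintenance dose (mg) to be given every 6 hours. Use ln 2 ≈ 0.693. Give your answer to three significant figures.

(a) 4750 mg; (b) 1580 mg

Total Vd = 8.6 × 48 = 412.8 L
LD = Vd × C = 412.8 × 11.5 = 4747 mg
CL = 0.693 × Vd / t½ = 0.693 × 412.8 / 52.2 = 5.480 L/h
D = CL × Css × τ / F = 5.480 × 11.5 × 6 / 0.24 = 1576 mg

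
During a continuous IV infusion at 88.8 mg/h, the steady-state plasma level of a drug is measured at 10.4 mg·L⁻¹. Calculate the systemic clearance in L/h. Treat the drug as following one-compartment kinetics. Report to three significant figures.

8.54 L/h

At steady state, infusion rate = CL × Css, so CL = rate / Css.
CL = 88.8 / 10.4 = 8.538 L/h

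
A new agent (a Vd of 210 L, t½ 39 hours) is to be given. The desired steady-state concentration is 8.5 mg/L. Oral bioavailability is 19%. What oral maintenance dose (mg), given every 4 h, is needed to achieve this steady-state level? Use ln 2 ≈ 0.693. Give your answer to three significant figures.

668 mg

CL = ln 2 · Vd / t½ = 0.693 × 210.0 / 39 = 3.732 L/h
D = CL × Css × τ / F = 3.732 × 8.5 × 4 / 0.19 = 667.8 mg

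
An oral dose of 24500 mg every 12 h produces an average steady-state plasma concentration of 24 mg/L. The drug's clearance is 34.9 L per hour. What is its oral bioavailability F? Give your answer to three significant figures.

0.410

F·D/τ = CL·Css at steady state → F = CL·Css·τ / D.
F = 34.9 × 24 × 12 / 24500 = 0.410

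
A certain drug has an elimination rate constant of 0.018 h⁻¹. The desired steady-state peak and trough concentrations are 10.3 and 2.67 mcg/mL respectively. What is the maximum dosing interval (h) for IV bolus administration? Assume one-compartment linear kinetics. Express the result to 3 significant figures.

75.0 h

Between IV bolus doses, concentration decays as C = C₀·e^(−kτ), so C_peak/C_trough = e^(kτ).
τ_max = ln(C_peak/C_trough) / k = ln(10.3/2.67) / 0.01800 = 1.350 / 0.01800 = 75.00 h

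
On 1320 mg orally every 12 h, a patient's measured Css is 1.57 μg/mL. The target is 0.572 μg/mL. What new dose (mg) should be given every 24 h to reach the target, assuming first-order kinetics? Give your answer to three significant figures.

962 mg

For first-order elimination, Css ∝ F·D/(CL·τ); F and CL are unchanged, so Css ∝ D/τ.
D₂ = D₁ × (Css,target / Css,current) × (τ₂/τ₁) = 1320 × (0.572/1.57) × (24/12) = 961.8 mg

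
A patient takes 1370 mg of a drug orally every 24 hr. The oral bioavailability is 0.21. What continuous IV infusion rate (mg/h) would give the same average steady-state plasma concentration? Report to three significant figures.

12.0 mg/h

Equivalent systemic input: infusion rate = F·D/τ.
Rate = 0.21 × 1370 / 24 = 11.99 mg/h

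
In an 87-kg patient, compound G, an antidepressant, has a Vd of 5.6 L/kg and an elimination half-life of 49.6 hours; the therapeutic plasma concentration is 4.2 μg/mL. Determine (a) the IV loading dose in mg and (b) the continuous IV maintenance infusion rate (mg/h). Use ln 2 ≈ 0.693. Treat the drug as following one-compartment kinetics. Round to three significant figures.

(a) 2050 mg; (b) 28.6 mg/h

Vd(total) = 87 kg × 5.6 L/kg = 487.2 L
LD = Vd × C = 487.2 × 4.2 = 2046 mg
CL = 0.693 × Vd / t½ = 0.693 × 487.2 / 49.6 = 6.807 L/h
Infusion rate = CL × Css = 6.807 × 4.2 = 28.59 mg/h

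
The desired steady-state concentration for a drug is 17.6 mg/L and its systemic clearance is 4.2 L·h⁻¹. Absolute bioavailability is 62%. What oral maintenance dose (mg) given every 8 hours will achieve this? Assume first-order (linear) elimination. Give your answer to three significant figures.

954 mg

D = CL × Css × τ / F = 4.200 × 17.6 × 8 / 0.62 = 953.8 mg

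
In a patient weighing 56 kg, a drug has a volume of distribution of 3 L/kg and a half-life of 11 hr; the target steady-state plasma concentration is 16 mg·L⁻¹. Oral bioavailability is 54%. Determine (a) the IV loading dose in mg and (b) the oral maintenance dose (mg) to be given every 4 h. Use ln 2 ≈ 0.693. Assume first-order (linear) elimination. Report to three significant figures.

Total Vd = 3 × 56 = 168.0 L
LD = Vd × C = 168.0 × 16 = 2688 mg
CL = 0.693 × Vd / t½ = 0.693 × 168.0 / 11 = 10.58 L/h
D = CL × Css × τ / F = 10.58 × 16 × 4 / 0.54 = 1254 mg

(a) 2690 mg; (b) 1250 mg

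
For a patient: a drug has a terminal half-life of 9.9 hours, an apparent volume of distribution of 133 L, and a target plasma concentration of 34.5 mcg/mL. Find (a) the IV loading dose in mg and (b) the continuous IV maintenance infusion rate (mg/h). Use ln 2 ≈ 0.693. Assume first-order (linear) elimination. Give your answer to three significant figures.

LD = Vd × C = 133.0 × 34.5 = 4589 mg
CL = 0.693 × Vd / t½ = 0.693 × 133.0 / 9.9 = 9.310 L/h
Infusion rate = CL × Css = 9.310 × 34.5 = 321.2 mg/h

(a) 4590 mg; (b) 321 mg/h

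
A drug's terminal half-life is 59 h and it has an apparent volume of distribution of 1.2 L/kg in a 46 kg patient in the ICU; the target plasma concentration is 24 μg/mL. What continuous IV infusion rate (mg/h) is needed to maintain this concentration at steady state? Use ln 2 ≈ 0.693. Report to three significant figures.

Total Vd = 1.2 × 46 = 55.20 L
k = 0.693/59 = 0.01175 h⁻¹, so CL = k·Vd = 0.01175 × 55.20 = 0.6486 L/h
Infusion rate = CL × Css = 0.6486 × 24 = 15.57 mg/h

15.6 mg/h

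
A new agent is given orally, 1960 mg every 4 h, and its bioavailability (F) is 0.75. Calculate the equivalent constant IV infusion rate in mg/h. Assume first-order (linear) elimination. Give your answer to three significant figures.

Equivalent systemic input: infusion rate = F·D/τ.
Rate = 0.75 × 1960 / 4 = 367.5 mg/h

368 mg/h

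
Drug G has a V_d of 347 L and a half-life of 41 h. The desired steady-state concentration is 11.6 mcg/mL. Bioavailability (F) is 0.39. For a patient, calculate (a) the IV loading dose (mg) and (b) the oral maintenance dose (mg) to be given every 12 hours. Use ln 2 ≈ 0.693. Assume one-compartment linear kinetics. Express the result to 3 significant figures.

LD = Vd × C = 347.0 × 11.6 = 4025 mg
CL = 0.693 × Vd / t½ = 0.693 × 347.0 / 41 = 5.865 L/h
D = CL × Css × τ / F = 5.865 × 11.6 × 12 / 0.39 = 2093 mg

(a) 4030 mg; (b) 2090 mg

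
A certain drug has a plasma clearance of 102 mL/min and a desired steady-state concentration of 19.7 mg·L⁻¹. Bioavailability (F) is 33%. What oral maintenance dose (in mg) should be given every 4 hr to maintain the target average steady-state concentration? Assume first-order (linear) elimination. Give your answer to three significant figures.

Convert clearance: 102 mL/min × 60 min/h ÷ 1000 mL/L = 6.120 L/h
D = CL × Css × τ / F = 6.120 × 19.7 × 4 / 0.33 = 1461 mg

1460 mg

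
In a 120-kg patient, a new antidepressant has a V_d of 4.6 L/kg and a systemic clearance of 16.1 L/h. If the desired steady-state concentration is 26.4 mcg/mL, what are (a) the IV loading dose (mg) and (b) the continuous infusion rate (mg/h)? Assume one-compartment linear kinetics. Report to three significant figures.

(a) 14600 mg; (b) 425 mg/h

Total Vd = 4.6 × 120 = 552.0 L
Loading dose = Vd × C = 552.0 × 26.4 = 14570 mg
Infusion rate = 16.10 L/h × 26.4 mg/L = 425.0 mg/h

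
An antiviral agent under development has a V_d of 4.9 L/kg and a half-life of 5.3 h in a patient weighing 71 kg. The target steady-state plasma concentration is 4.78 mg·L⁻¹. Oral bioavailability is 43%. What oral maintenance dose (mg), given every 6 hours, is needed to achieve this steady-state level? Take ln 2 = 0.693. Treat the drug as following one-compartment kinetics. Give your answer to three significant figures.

3030 mg

Vd = 4.9 L/kg × 71 kg = 347.9 L
CL = 0.693 × Vd / t½ = 0.693 × 347.9 / 5.3 = 45.49 L/h
D = CL × Css × τ / F = 45.49 × 4.78 × 6 / 0.43 = 3034 mg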